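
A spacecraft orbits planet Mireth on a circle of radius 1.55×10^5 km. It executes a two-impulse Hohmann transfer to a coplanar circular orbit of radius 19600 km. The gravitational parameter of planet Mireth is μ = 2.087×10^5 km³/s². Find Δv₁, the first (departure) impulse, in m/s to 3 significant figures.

Semi-major axis of the transfer orbit: a_t = (1.550×10^5 + 19600)/2 = 87300 km.
On the circular orbit at r = 1.550×10^5 km, v_c = √(μ/r) = 1.1604 km/s.
Vis-viva on the transfer ellipse at r = 1.550×10^5 km gives v_t = √[μ(2/r − 1/a_t)] = 0.54981 km/s.
Δv₁ = |v_t − v_c| = |0.54981 − 1.1604| = 0.6106 km/s.

Δv₁ = 611 m/s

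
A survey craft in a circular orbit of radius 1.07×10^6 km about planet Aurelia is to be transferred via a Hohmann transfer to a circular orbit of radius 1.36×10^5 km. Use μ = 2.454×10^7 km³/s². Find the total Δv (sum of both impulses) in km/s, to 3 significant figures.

Δv = 6.98 km/s

Transfer-ellipse semi-major axis a_t = (r₁ + r₂)/2 = (1.070×10^6 + 1.360×10^5)/2 = 6.030×10^5 km.
Circular speed at r₁: v₁ = √(μ/r₁) = √(2.454×10^7/1.070×10^6) = 4.789 km/s.
Transfer-orbit speed at r₁ (vis-viva equation): v_a = √[μ(2/r₁ − 1/a_t)] = 2.274 km/s.
First burn Δv₁ = |v_a − v₁| = 2.515 km/s.
Circular speed at r₂: v₂ = √(μ/r₂) = 13.433 km/s.
Transfer-orbit speed at r₂: v_p = √[μ(2/r₂ − 1/a_t)] = 17.894 km/s.
Second burn Δv₂ = |v₂ − v_p| = 4.461 km/s.
Δv = Δv₁ + Δv₂ = 2.515 + 4.461 = 6.976 km/s.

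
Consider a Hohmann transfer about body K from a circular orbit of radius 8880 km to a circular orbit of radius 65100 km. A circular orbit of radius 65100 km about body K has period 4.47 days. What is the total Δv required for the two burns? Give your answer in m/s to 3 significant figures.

From Kepler's third law T² = 4π²r³/μ at r = 65100 km, T = 4.47 days = 4.47 × 86400 s = 3.86208×10^5 s: μ = 4π²r³/T² = 73023.1 km³/s².
The Hohmann ellipse has a_t = (r₁ + r₂)/2 = 36990 km.
Circular speed at r₁: v₁ = √(μ/r₁) = √(73023.1/8880) = 2.867633 km/s.
Transfer-orbit speed at r₁ (vis-viva): v_p = √[μ(2/r₁ − 1/a_t)] = 3.804275 km/s.
First burn Δv₁ = |v_p − v₁| = 0.9366 km/s.
At r₂, v₂ = √(μ/r₂) = 1.0591 km/s.
Transfer-orbit speed at r₂: v_a = √[μ(2/r₂ − 1/a_t)] = 0.51892 km/s.
Second burn Δv₂ = |v₂ − v_a| = 0.5402 km/s.
Total Δv = Δv₁ + Δv₂ = 1.477 km/s.

Δv = 1480 m/s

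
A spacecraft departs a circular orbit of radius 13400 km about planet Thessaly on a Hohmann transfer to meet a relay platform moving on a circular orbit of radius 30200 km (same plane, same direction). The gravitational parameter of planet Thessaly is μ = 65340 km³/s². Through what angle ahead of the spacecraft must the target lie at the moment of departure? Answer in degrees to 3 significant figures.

The Hohmann ellipse has a_t = (r₁ + r₂)/2 = 21800 km.
Transfer time t = π√(a_t³/μ) = 39560 s.
Target angular speed ω₂ = √(μ/r₂³) = 4.871×10^-5 rad/s.
Angle swept by the target during transfer: ω₂·t = 1.927 rad = 110.4°.
Arrival is 180° from departure on the ellipse, so φ = 180° − 110.4° = 69.6°.

φ = 69.6°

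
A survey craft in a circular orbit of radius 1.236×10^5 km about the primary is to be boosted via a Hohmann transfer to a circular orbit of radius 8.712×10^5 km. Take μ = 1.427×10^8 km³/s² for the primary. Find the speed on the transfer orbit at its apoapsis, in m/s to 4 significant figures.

Semi-major axis of the transfer orbit: a_t = (1.236×10^5 + 8.712×10^5)/2 = 4.974×10^5 km.
The apoapsis of the transfer ellipse is at r = 8.712×10^5 km.
Applying v² = μ(2/r − 1/a_t): v = 6.380 km/s.

v = 6380 m/s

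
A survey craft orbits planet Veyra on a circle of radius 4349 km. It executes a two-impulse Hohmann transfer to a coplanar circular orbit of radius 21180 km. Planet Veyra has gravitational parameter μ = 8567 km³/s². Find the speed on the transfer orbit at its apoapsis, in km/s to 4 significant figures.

v = 0.3712 km/s

Transfer-ellipse semi-major axis a_t = (r₁ + r₂)/2 = (4349 + 21180)/2 = 12764.5 km.
At apoapsis, r = 21180 km.
From the vis-viva equation, v = √[μ(2/r − 1/a_t)] = 0.3712 km/s.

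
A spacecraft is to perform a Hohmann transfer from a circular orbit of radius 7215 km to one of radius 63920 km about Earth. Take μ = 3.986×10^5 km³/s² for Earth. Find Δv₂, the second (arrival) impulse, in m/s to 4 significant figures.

Δv₂ = 1372 m/s

Semi-major axis of the transfer orbit: a_t = (7215 + 63920)/2 = 35567.5 km.
Circular speed at r = 63920 km: v_c = √(μ/r) = 2.497 km/s.
Vis-viva on the transfer ellipse at r = 63920 km gives v_t = √[μ(2/r − 1/a_t)] = 1.125 km/s.
Δv₂ = |v_t − v_c| = |1.125 − 2.497| = 1.372 km/s.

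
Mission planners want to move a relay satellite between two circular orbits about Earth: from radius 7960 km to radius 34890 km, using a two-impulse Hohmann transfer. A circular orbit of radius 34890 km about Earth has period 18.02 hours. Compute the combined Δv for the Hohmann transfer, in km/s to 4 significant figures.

From Kepler's third law T² = 4π²r³/μ at r = 34890 km, T = 18.02 hours = 18.02 × 3600 s = 64872 s: μ = 4π²r³/T² = 3.98426×10^5 km³/s².
Transfer-ellipse semi-major axis a_t = (r₁ + r₂)/2 = (7960 + 34890)/2 = 21425 km.
At r₁ the circular-orbit speed is v₁ = √(μ/r₁) = 7.075 km/s.
On the transfer ellipse at r₁, vis-viva equation gives v_p = √[μ(2/r₁ − 1/a_t)] = 9.028 km/s.
First burn Δv₁ = |v_p − v₁| = 1.953 km/s.
Circular speed at r₂: v₂ = √(μ/r₂) = 3.37928 km/s.
Transfer-orbit speed at r₂: v_a = √[μ(2/r₂ − 1/a_t)] = 2.05977 km/s.
Second burn Δv₂ = |v₂ − v_a| = 1.320 km/s.
Δv = Δv₁ + Δv₂ = 1.953 + 1.320 = 3.273 km/s.

Δv = 3.273 km/s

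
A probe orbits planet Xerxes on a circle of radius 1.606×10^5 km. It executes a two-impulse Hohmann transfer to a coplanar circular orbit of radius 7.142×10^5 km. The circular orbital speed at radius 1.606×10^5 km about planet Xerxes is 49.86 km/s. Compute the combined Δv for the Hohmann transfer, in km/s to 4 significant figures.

Δv = 23.17 km/s

From the circular-orbit relation v² = μ/r at r = 1.606×10^5 km: μ = v²r = (49.86)² × 1.606×10^5 = 3.99255×10^8 km³/s².
Transfer-ellipse semi-major axis a_t = (r₁ + r₂)/2 = (1.606×10^5 + 7.142×10^5)/2 = 4.374×10^5 km.
Circular speed at r₁: v₁ = √(μ/r₁) = √(3.99255×10^8/1.606×10^5) = 49.86 km/s.
On the transfer ellipse at r₁, vis-viva equation gives v_p = √[μ(2/r₁ − 1/a_t)] = 63.71 km/s.
First burn Δv₁ = |v_p − v₁| = 13.85 km/s.
Circular speed at r₂: v₂ = √(μ/r₂) = 23.644 km/s.
Transfer-orbit speed at r₂: v_a = √[μ(2/r₂ − 1/a_t)] = 14.327 km/s.
Second burn Δv₂ = |v₂ − v_a| = 9.317 km/s.
Total Δv = Δv₁ + Δv₂ = 23.17 km/s.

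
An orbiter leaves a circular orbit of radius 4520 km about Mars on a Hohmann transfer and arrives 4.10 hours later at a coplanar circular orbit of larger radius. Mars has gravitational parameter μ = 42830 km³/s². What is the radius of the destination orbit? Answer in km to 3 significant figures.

r₂ = 15100 km

Transfer time t = 4.10 hours = 14760 s, and t = π√(a_t³/μ).
So a_t = (μ t²/π²)^(1/3) = (42830 × (14760)² / π²)^(1/3) = 9814.6 km.
Since a_t = (r₁ + r₂)/2, r₂ = 2a_t − r₁ = 2×9814.6 − 4520 = 15109.2 km.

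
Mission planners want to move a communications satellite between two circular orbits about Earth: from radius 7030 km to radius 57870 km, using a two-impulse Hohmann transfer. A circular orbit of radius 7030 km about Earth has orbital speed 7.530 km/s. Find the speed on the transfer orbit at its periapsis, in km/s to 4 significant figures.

From the circular-orbit relation v² = μ/r at r = 7030 km: μ = v²r = (7.530)² × 7030 = 3.98607×10^5 km³/s².
The Hohmann ellipse has a_t = (r₁ + r₂)/2 = 32450 km.
At periapsis, r = 7030 km.
From the vis-viva equation, v = √[μ(2/r − 1/a_t)] = 10.06 km/s.

v = 10.06 km/s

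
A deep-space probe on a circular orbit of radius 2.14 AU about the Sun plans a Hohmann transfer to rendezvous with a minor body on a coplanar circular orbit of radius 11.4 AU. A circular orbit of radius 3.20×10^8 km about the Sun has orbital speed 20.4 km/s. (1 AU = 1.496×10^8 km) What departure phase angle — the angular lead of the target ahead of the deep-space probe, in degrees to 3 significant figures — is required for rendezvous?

φ = 97.6°

From the circular-orbit relation v² = μ/r at r = 3.20×10^8 km: μ = v²r = (20.4)² × 3.20×10^8 = 1.33171×10^11 km³/s².
In km: r₁ = 2.14 × 1.496×10^8 = 3.20144×10^8 km; r₂ = 11.4 × 1.496×10^8 = 1.70544×10^9 km.
The Hohmann ellipse has a_t = (r₁ + r₂)/2 = 1.012792×10^9 km.
The half-period of the transfer ellipse is t = π√(a_t³/μ) = 2.774758×10^8 s.
The target's mean motion on its circular orbit is ω₂ = √(μ/r₂³) = 5.181440×10^-9 rad/s.
Angle swept by the target during transfer: ω₂·t = 1.43772 rad = 82.38°.
Arrival is 180° from departure on the ellipse, so φ = 180° − 82.38° = 97.6°.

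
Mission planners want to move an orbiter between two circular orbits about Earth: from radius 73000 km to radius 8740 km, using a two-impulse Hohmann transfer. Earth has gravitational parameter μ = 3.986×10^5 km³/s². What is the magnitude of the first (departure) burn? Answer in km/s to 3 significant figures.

Δv₁ = 1.26 km/s

The Hohmann ellipse has a_t = (r₁ + r₂)/2 = 40870 km.
Circular speed at r = 73000 km: v_c = √(μ/r) = 2.337 km/s.
Transfer-orbit speed at the same r (vis-viva, a = a_t): v_t = √[μ(2/r − 1/a_t)] = 1.081 km/s.
Δv₁ = |v_t − v_c| = |1.081 − 2.337| = 1.256 km/s.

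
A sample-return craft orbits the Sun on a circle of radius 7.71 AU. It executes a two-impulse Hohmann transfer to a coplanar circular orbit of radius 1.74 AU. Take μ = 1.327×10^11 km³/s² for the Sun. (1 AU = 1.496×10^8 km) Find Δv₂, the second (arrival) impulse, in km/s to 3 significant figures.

Δv₂ = 6.26 km/s

In km: r₁ = 7.71 × 1.496×10^8 = 1.153416×10^9 km; r₂ = 1.74 × 1.496×10^8 = 2.60304×10^8 km.
Transfer-ellipse semi-major axis a_t = (r₁ + r₂)/2 = (1.153416×10^9 + 2.60304×10^8)/2 = 7.0686×10^8 km.
Circular speed at r = 2.60304×10^8 km: v_c = √(μ/r) = 22.5785 km/s.
Vis-viva on the transfer ellipse at r = 2.60304×10^8 km gives v_t = √[μ(2/r − 1/a_t)] = 28.8417 km/s.
Δv₂ = |v_t − v_c| = |28.8417 − 22.5785| = 6.263 km/s.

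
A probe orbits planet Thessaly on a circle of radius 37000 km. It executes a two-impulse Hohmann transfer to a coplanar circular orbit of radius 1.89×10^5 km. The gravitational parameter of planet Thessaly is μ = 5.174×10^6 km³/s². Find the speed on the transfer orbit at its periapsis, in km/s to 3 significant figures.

v = 15.3 km/s

Transfer-ellipse semi-major axis a_t = (r₁ + r₂)/2 = (37000 + 1.890×10^5)/2 = 1.130×10^5 km.
The periapsis of the transfer ellipse is at r = 37000 km.
Applying v² = μ(2/r − 1/a_t): v = 15.29 km/s.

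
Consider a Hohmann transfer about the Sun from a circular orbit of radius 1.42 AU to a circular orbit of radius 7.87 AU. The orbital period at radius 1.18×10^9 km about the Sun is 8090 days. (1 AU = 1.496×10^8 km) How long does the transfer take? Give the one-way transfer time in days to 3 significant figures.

From Kepler's third law T² = 4π²r³/μ at r = 1.18×10^9 km, T = 8090 days = 8090 × 86400 s = 6.98976×10^8 s: μ = 4π²r³/T² = 1.32764×10^11 km³/s².
In km: r₁ = 1.42 × 1.496×10^8 = 2.12432×10^8 km; r₂ = 7.87 × 1.496×10^8 = 1.177352×10^9 km.
The Hohmann ellipse has a_t = (r₁ + r₂)/2 = 6.94892×10^8 km.
By Kepler's third law the transfer-orbit period is T = 2π√(a_t³/μ), so t = T/2 = 1.579×10^8 s.
Converting: 1.579×10^8 s ÷ 86400 s/day = 1830 days.

t = 1830 days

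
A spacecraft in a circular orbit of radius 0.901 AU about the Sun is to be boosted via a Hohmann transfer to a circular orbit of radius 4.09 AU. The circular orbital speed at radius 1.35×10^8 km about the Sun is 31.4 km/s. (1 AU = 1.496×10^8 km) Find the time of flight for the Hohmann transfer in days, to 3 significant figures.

From the circular-orbit relation v² = μ/r at r = 1.35×10^8 km: μ = v²r = (31.4)² × 1.35×10^8 = 1.33105×10^11 km³/s².
In km: r₁ = 0.901 × 1.496×10^8 = 1.347896×10^8 km; r₂ = 4.09 × 1.496×10^8 = 6.11864×10^8 km.
Semi-major axis of the transfer orbit: a_t = (1.347896×10^8 + 6.11864×10^8)/2 = 3.733268×10^8 km.
Half the transfer-orbit period gives t = π√(a_t³/μ) = 6.211×10^7 s.
Converting: 6.211×10^7 s ÷ 86400 s/day = 719 days.

t = 719 days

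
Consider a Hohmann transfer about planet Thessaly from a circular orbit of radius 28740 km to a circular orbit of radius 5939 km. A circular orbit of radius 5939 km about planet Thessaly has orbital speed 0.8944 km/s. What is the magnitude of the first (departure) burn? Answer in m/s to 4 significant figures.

From the circular-orbit relation v² = μ/r at r = 5939 km: μ = v²r = (0.8944)² × 5939 = 4750.91 km³/s².
Transfer-ellipse semi-major axis a_t = (r₁ + r₂)/2 = (28740 + 5939)/2 = 17339.5 km.
On the circular orbit at r = 28740 km, v_c = √(μ/r) = 0.40658 km/s.
Transfer-orbit speed at the same r (vis-viva, a = a_t): v_t = √[μ(2/r − 1/a_t)] = 0.23795 km/s.
Δv₁ = |v_t − v_c| = |0.23795 − 0.40658| = 0.1686 km/s.

Δv₁ = 168.6 m/s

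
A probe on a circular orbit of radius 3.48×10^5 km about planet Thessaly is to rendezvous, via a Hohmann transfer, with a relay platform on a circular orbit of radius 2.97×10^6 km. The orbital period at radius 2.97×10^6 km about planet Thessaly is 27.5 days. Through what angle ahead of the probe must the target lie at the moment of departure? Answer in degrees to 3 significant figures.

φ = 105°

From Kepler's third law T² = 4π²r³/μ at r = 2.97×10^6 km, T = 27.5 days = 27.5 × 86400 s = 2.376×10^6 s: μ = 4π²r³/T² = 1.83205×10^8 km³/s².
Transfer-ellipse semi-major axis a_t = (r₁ + r₂)/2 = (3.480×10^5 + 2.970×10^6)/2 = 1.659×10^6 km.
Transfer time t = π√(a_t³/μ) = 4.95965×10^5 s.
Target angular speed ω₂ = √(μ/r₂³) = 2.64444×10^-6 rad/s.
Angle swept by the target during transfer: ω₂·t = 1.31155 rad = 75.15°.
Arrival is 180° from departure on the ellipse, so φ = 180° − 75.15° = 105°.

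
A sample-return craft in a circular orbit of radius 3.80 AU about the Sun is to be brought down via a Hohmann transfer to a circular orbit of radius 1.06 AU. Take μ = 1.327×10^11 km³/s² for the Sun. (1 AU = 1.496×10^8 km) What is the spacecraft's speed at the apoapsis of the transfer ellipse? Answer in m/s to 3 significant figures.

In km: r₁ = 3.80 × 1.496×10^8 = 5.6848×10^8 km; r₂ = 1.06 × 1.496×10^8 = 1.58576×10^8 km.
Semi-major axis of the transfer orbit: a_t = (5.6848×10^8 + 1.58576×10^8)/2 = 3.63528×10^8 km.
The apoapsis of the transfer ellipse is at r = 5.6848×10^8 km.
Vis-viva: v = √[μ(2/r − 1/a_t)] = √[1.327×10^11 × (2/5.6848×10^8 − 1/3.63528×10^8)] = 10.09 km/s.

v = 10100 m/s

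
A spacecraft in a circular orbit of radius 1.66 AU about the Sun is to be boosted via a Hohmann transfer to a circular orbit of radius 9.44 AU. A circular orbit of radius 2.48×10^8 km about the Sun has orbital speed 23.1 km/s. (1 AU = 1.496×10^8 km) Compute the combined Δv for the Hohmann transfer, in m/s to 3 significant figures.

Δv = 11400 m/s

From the circular-orbit relation v² = μ/r at r = 2.48×10^8 km: μ = v²r = (23.1)² × 2.48×10^8 = 1.32335×10^11 km³/s².
In km: r₁ = 1.66 × 1.496×10^8 = 2.48336×10^8 km; r₂ = 9.44 × 1.496×10^8 = 1.412224×10^9 km.
Transfer-ellipse semi-major axis a_t = (r₁ + r₂)/2 = (2.48336×10^8 + 1.412224×10^9)/2 = 8.3028×10^8 km.
At r₁ the circular-orbit speed is v₁ = √(μ/r₁) = 23.084 km/s.
On the transfer ellipse at r₁, vis-viva gives v_p = √[μ(2/r₁ − 1/a_t)] = 30.106 km/s.
First burn Δv₁ = |v_p − v₁| = 7.022 km/s.
At r₂, v₂ = √(μ/r₂) = 9.680 km/s.
Transfer-orbit speed at r₂: v_a = √[μ(2/r₂ − 1/a_t)] = 5.294 km/s.
Second burn Δv₂ = |v₂ − v_a| = 4.386 km/s.
Total Δv = Δv₁ + Δv₂ = 11.41 km/s.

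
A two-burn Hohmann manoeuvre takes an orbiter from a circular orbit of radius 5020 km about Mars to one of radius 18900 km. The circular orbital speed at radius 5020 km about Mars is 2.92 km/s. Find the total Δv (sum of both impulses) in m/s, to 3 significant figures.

From the circular-orbit relation v² = μ/r at r = 5020 km: μ = v²r = (2.92)² × 5020 = 42802.5 km³/s².
The Hohmann ellipse has a_t = (r₁ + r₂)/2 = 11960 km.
At r₁ the circular-orbit speed is v₁ = √(μ/r₁) = 2.9200 km/s.
Transfer-orbit speed at r₁ (vis-viva equation): v_p = √[μ(2/r₁ − 1/a_t)] = 3.6707 km/s.
First burn Δv₁ = |v_p − v₁| = 0.7507 km/s.
Circular speed at r₂: v₂ = √(μ/r₂) = 1.5049 km/s.
Transfer-orbit speed at r₂: v_a = √[μ(2/r₂ − 1/a_t)] = 0.97497 km/s.
Second burn Δv₂ = |v₂ − v_a| = 0.5299 km/s.
Total Δv = Δv₁ + Δv₂ = 1.281 km/s.

Δv = 1280 m/s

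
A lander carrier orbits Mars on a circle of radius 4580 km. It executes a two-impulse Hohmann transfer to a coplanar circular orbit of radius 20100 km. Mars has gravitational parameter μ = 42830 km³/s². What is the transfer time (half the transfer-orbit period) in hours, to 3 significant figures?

The Hohmann ellipse has a_t = (r₁ + r₂)/2 = 12340 km.
Half the transfer-orbit period gives t = π√(a_t³/μ) = 20810 s.
Converting: 20810 s ÷ 3600 s/hour = 5.78 hours.

t = 5.78 hours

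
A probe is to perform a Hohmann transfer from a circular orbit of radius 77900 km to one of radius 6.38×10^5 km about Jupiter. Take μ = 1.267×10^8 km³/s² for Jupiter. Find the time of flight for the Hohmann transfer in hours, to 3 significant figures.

t = 16.6 hours

Transfer-ellipse semi-major axis a_t = (r₁ + r₂)/2 = (77900 + 6.380×10^5)/2 = 3.5795×10^5 km.
Transfer time t = π√(a_t³/μ) = π√((3.5795×10^5)³ / 1.267×10^8) = 59770 s.
Converting: 59770 s ÷ 3600 s/hour = 16.6 hours.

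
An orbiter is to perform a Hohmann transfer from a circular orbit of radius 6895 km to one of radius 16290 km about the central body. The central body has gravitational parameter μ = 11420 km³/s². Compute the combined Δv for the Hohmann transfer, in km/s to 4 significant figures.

Transfer-ellipse semi-major axis a_t = (r₁ + r₂)/2 = (6895 + 16290)/2 = 11592.5 km.
Circular speed at r₁: v₁ = √(μ/r₁) = √(11420/6895) = 1.2870 km/s.
On the transfer ellipse at r₁, vis-viva equation gives v_p = √[μ(2/r₁ − 1/a_t)] = 1.5256 km/s.
First burn Δv₁ = |v_p − v₁| = 0.2386 km/s.
At r₂, v₂ = √(μ/r₂) = 0.8373 km/s.
Transfer-orbit speed at r₂: v_a = √[μ(2/r₂ − 1/a_t)] = 0.6457 km/s.
Second burn Δv₂ = |v₂ − v_a| = 0.1916 km/s.
Total Δv = Δv₁ + Δv₂ = 0.4302 km/s.

Δv = 0.4302 km/s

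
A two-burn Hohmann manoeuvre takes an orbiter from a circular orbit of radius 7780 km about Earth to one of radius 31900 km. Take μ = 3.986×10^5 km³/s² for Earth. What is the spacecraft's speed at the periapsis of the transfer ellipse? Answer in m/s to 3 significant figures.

Transfer-ellipse semi-major axis a_t = (r₁ + r₂)/2 = (7780 + 31900)/2 = 19840 km.
At periapsis, r = 7780 km.
Applying v² = μ(2/r − 1/a_t): v = 9.076 km/s.

v = 9080 m/s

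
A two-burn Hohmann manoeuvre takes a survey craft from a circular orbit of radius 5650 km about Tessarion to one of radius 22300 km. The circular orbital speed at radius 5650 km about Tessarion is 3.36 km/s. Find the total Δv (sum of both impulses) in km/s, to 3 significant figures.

Δv = 1.50 km/s

From the circular-orbit relation v² = μ/r at r = 5650 km: μ = v²r = (3.36)² × 5650 = 63786.2 km³/s².
Semi-major axis of the transfer orbit: a_t = (5650 + 22300)/2 = 13975 km.
At r₁ the circular-orbit speed is v₁ = √(μ/r₁) = 3.3600 km/s.
Transfer-orbit speed at r₁ (v² = μ(2/r − 1/a)): v_p = √[μ(2/r₁ − 1/a_t)] = 4.2444 km/s.
First burn Δv₁ = |v_p − v₁| = 0.8844 km/s.
At r₂, v₂ = √(μ/r₂) = 1.6913 km/s.
Transfer-orbit speed at r₂: v_a = √[μ(2/r₂ − 1/a_t)] = 1.0754 km/s.
Second burn Δv₂ = |v₂ − v_a| = 0.6159 km/s.
Δv = Δv₁ + Δv₂ = 0.8844 + 0.6159 = 1.500 km/s.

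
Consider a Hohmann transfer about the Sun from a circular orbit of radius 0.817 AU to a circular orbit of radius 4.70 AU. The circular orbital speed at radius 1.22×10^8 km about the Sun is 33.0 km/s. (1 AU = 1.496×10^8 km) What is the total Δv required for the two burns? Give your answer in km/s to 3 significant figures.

Δv = 16.3 km/s

From the circular-orbit relation v² = μ/r at r = 1.22×10^8 km: μ = v²r = (33.0)² × 1.22×10^8 = 1.32858×10^11 km³/s².
In km: r₁ = 0.817 × 1.496×10^8 = 1.222232×10^8 km; r₂ = 4.70 × 1.496×10^8 = 7.0312×10^8 km.
The Hohmann ellipse has a_t = (r₁ + r₂)/2 = 4.126716×10^8 km.
Circular speed at r₁: v₁ = √(μ/r₁) = √(1.32858×10^11/1.222232×10^8) = 32.970 km/s.
Transfer-orbit speed at r₁ (v² = μ(2/r − 1/a)): v_p = √[μ(2/r₁ − 1/a_t)] = 43.036 km/s.
First burn Δv₁ = |v_p − v₁| = 10.066 km/s.
Circular speed at r₂: v₂ = √(μ/r₂) = 13.7461 km/s.
Transfer-orbit speed at r₂: v_a = √[μ(2/r₂ − 1/a_t)] = 7.48090 km/s.
Second burn Δv₂ = |v₂ − v_a| = 6.2652 km/s.
Total Δv = Δv₁ + Δv₂ = 16.33 km/s.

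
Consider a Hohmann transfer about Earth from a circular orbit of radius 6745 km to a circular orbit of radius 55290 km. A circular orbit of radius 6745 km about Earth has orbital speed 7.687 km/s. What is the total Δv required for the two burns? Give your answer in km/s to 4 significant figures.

From the circular-orbit relation v² = μ/r at r = 6745 km: μ = v²r = (7.687)² × 6745 = 3.98562×10^5 km³/s².
The Hohmann ellipse has a_t = (r₁ + r₂)/2 = 31017.5 km.
At r₁ the circular-orbit speed is v₁ = √(μ/r₁) = 7.6870 km/s.
On the transfer ellipse at r₁, v² = μ(2/r − 1/a) gives v_p = √[μ(2/r₁ − 1/a_t)] = 10.263 km/s.
First burn Δv₁ = |v_p − v₁| = 2.576 km/s.
At r₂, v₂ = √(μ/r₂) = 2.685 km/s.
Transfer-orbit speed at r₂: v_a = √[μ(2/r₂ − 1/a_t)] = 1.252 km/s.
Second burn Δv₂ = |v₂ − v_a| = 1.433 km/s.
Δv = Δv₁ + Δv₂ = 2.576 + 1.433 = 4.009 km/s.

Δv = 4.009 km/s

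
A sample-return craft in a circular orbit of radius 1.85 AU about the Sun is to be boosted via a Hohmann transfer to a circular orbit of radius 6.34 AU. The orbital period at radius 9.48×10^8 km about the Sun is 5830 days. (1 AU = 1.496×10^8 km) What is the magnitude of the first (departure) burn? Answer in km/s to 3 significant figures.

Δv₁ = 5.35 km/s

From Kepler's third law T² = 4π²r³/μ at r = 9.48×10^8 km, T = 5830 days = 5830 × 86400 s = 5.03712×10^8 s: μ = 4π²r³/T² = 1.32562×10^11 km³/s².
In km: r₁ = 1.85 × 1.496×10^8 = 2.7676×10^8 km; r₂ = 6.34 × 1.496×10^8 = 9.48464×10^8 km.
The Hohmann ellipse has a_t = (r₁ + r₂)/2 = 6.12612×10^8 km.
Circular speed at r = 2.7676×10^8 km: v_c = √(μ/r) = 21.886 km/s.
Vis-viva on the transfer ellipse at r = 2.7676×10^8 km gives v_t = √[μ(2/r − 1/a_t)] = 27.232 km/s.
Δv₁ = |v_t − v_c| = |27.232 − 21.886| = 5.346 km/s.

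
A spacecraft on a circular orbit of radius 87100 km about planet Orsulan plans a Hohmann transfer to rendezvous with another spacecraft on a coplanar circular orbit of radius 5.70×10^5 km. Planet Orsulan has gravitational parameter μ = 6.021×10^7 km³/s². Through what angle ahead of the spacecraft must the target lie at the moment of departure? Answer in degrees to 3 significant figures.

φ = 101°

The Hohmann ellipse has a_t = (r₁ + r₂)/2 = 3.2855×10^5 km.
The half-period of the transfer ellipse is t = π√(a_t³/μ) = 76250 s.
Target angular speed ω₂ = √(μ/r₂³) = 1.803×10^-5 rad/s.
Angle swept by the target during transfer: ω₂·t = 1.3748 rad = 78.77°.
Arrival is 180° from departure on the ellipse, so φ = 180° − 78.77° = 101°.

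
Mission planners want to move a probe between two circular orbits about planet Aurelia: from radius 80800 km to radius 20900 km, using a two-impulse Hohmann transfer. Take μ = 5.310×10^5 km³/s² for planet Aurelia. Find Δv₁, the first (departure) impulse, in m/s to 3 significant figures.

Δv₁ = 920 m/s

Semi-major axis of the transfer orbit: a_t = (80800 + 20900)/2 = 50850 km.
On the circular orbit at r = 80800 km, v_c = √(μ/r) = 2.563549 km/s.
Vis-viva on the transfer ellipse at r = 80800 km gives v_t = √[μ(2/r − 1/a_t)] = 1.643498 km/s.
Δv₁ = |v_t − v_c| = |1.643498 − 2.563549| = 0.9201 km/s.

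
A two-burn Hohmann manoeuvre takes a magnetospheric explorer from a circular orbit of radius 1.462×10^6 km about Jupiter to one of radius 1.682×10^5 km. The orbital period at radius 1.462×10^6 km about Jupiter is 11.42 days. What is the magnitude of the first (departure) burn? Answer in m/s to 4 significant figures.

From Kepler's third law T² = 4π²r³/μ at r = 1.462×10^6 km, T = 11.42 days = 11.42 × 86400 s = 9.86688×10^5 s: μ = 4π²r³/T² = 1.26719×10^8 km³/s².
The Hohmann ellipse has a_t = (r₁ + r₂)/2 = 8.151×10^5 km.
On the circular orbit at r = 1.462×10^6 km, v_c = √(μ/r) = 9.310 km/s.
Vis-viva on the transfer ellipse at r = 1.462×10^6 km gives v_t = √[μ(2/r − 1/a_t)] = 4.229 km/s.
Δv₁ = |v_t − v_c| = |4.229 − 9.310| = 5.081 km/s.

Δv₁ = 5081 m/s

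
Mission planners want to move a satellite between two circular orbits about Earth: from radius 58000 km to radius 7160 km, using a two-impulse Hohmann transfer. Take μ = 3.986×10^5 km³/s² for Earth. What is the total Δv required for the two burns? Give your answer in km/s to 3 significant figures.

Δv = 3.89 km/s

Transfer-ellipse semi-major axis a_t = (r₁ + r₂)/2 = (58000 + 7160)/2 = 32580 km.
Circular speed at r₁: v₁ = √(μ/r₁) = √(3.986×10^5/58000) = 2.622 km/s.
On the transfer ellipse at r₁, vis-viva equation gives v_a = √[μ(2/r₁ − 1/a_t)] = 1.229 km/s.
First burn Δv₁ = |v_a − v₁| = 1.393 km/s.
Circular speed at r₂: v₂ = √(μ/r₂) = 7.461 km/s.
Transfer-orbit speed at r₂: v_p = √[μ(2/r₂ − 1/a_t)] = 9.955 km/s.
Second burn Δv₂ = |v₂ − v_p| = 2.494 km/s.
Δv = Δv₁ + Δv₂ = 1.393 + 2.494 = 3.887 km/s.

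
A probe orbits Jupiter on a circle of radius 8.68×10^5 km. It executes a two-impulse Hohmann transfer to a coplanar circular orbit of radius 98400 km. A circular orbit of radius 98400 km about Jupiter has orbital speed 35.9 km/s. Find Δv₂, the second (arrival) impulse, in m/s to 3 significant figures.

Δv₂ = 12200 m/s

From the circular-orbit relation v² = μ/r at r = 98400 km: μ = v²r = (35.9)² × 98400 = 1.26819×10^8 km³/s².
The Hohmann ellipse has a_t = (r₁ + r₂)/2 = 4.832×10^5 km.
On the circular orbit at r = 98400 km, v_c = √(μ/r) = 35.90 km/s.
Vis-viva on the transfer ellipse at r = 98400 km gives v_t = √[μ(2/r − 1/a_t)] = 48.12 km/s.
Δv₂ = |v_t − v_c| = |48.12 − 35.90| = 12.22 km/s.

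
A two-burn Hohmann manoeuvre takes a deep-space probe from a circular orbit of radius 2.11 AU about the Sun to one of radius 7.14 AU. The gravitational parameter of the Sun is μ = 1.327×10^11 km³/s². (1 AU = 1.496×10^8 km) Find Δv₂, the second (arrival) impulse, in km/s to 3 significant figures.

Δv₂ = 3.62 km/s

In km: r₁ = 2.11 × 1.496×10^8 = 3.15656×10^8 km; r₂ = 7.14 × 1.496×10^8 = 1.068144×10^9 km.
Transfer-ellipse semi-major axis a_t = (r₁ + r₂)/2 = (3.15656×10^8 + 1.068144×10^9)/2 = 6.919×10^8 km.
Circular speed at r = 1.068144×10^9 km: v_c = √(μ/r) = 11.1460 km/s.
Transfer-orbit speed at the same r (vis-viva, a = a_t): v_t = √[μ(2/r − 1/a_t)] = 7.52846 km/s.
Δv₂ = |v_t − v_c| = |7.52846 − 11.1460| = 3.618 km/s.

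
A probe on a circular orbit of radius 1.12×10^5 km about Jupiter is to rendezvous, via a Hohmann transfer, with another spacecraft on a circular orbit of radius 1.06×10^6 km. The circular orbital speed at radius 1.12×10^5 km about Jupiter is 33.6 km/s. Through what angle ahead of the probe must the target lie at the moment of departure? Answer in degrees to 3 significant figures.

φ = 106°

From the circular-orbit relation v² = μ/r at r = 1.12×10^5 km: μ = v²r = (33.6)² × 1.12×10^5 = 1.26444×10^8 km³/s².
Semi-major axis of the transfer orbit: a_t = (1.120×10^5 + 1.060×10^6)/2 = 5.860×10^5 km.
Transfer time t = π√(a_t³/μ) = 1.25328×10^5 s.
The target's mean motion on its circular orbit is ω₂ = √(μ/r₂³) = 1.03036×10^-5 rad/s.
Angle swept by the target during transfer: ω₂·t = 1.2913 rad = 73.99°.
Arrival is 180° from departure on the ellipse, so φ = 180° − 73.99° = 106°.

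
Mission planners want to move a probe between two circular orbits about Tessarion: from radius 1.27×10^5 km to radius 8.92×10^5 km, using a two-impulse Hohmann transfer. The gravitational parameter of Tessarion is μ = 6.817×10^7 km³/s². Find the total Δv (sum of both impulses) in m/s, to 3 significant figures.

Transfer-ellipse semi-major axis a_t = (r₁ + r₂)/2 = (1.270×10^5 + 8.920×10^5)/2 = 5.095×10^5 km.
Circular speed at r₁: v₁ = √(μ/r₁) = √(6.817×10^7/1.270×10^5) = 23.168 km/s.
On the transfer ellipse at r₁, v² = μ(2/r − 1/a) gives v_p = √[μ(2/r₁ − 1/a_t)] = 30.655 km/s.
First burn Δv₁ = |v_p − v₁| = 7.487 km/s.
At r₂, v₂ = √(μ/r₂) = 8.742 km/s.
Transfer-orbit speed at r₂: v_a = √[μ(2/r₂ − 1/a_t)] = 4.365 km/s.
Second burn Δv₂ = |v₂ − v_a| = 4.377 km/s.
Δv = Δv₁ + Δv₂ = 7.487 + 4.377 = 11.86 km/s.

Δv = 11900 m/s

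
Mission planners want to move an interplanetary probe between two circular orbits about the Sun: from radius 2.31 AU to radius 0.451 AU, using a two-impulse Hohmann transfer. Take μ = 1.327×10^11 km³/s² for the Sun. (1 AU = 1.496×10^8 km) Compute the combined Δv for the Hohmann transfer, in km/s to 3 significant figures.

In km: r₁ = 2.31 × 1.496×10^8 = 3.45576×10^8 km; r₂ = 0.451 × 1.496×10^8 = 6.74696×10^7 km.
Semi-major axis of the transfer orbit: a_t = (3.45576×10^8 + 6.74696×10^7)/2 = 2.065228×10^8 km.
Circular speed at r₁: v₁ = √(μ/r₁) = √(1.327×10^11/3.45576×10^8) = 19.5958 km/s.
Transfer-orbit speed at r₁ (vis-viva): v_a = √[μ(2/r₁ − 1/a_t)] = 11.2004 km/s.
First burn Δv₁ = |v_a − v₁| = 8.3954 km/s.
Circular speed at r₂: v₂ = √(μ/r₂) = 44.349 km/s.
Transfer-orbit speed at r₂: v_p = √[μ(2/r₂ − 1/a_t)] = 57.368 km/s.
Second burn Δv₂ = |v₂ − v_p| = 13.019 km/s.
Total Δv = Δv₁ + Δv₂ = 21.41 km/s.

Δv = 21.4 km/s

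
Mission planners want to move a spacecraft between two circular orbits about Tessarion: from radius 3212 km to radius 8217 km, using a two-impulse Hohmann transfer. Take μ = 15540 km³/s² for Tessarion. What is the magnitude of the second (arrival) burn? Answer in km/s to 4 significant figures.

Δv₂ = 0.3442 km/s

The Hohmann ellipse has a_t = (r₁ + r₂)/2 = 5714.5 km.
Circular speed at r = 8217 km: v_c = √(μ/r) = 1.3752 km/s.
Vis-viva on the transfer ellipse at r = 8217 km gives v_t = √[μ(2/r − 1/a_t)] = 1.0310 km/s.
Δv₂ = |v_t − v_c| = |1.0310 − 1.3752| = 0.3442 km/s.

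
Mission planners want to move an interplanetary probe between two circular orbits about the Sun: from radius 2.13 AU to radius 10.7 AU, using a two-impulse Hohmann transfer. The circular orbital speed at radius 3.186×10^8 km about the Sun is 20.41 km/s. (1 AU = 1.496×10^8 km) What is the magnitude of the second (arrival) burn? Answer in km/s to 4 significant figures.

From the circular-orbit relation v² = μ/r at r = 3.186×10^8 km: μ = v²r = (20.41)² × 3.186×10^8 = 1.32719×10^11 km³/s².
In km: r₁ = 2.13 × 1.496×10^8 = 3.18648×10^8 km; r₂ = 10.7 × 1.496×10^8 = 1.60072×10^9 km.
Semi-major axis of the transfer orbit: a_t = (3.18648×10^8 + 1.60072×10^9)/2 = 9.59684×10^8 km.
Circular speed at r = 1.60072×10^9 km: v_c = √(μ/r) = 9.106 km/s.
Transfer-orbit speed at the same r (vis-viva, a = a_t): v_t = √[μ(2/r − 1/a_t)] = 5.247 km/s.
Δv₂ = |v_t − v_c| = |5.247 − 9.106| = 3.859 km/s.

Δv₂ = 3.859 km/s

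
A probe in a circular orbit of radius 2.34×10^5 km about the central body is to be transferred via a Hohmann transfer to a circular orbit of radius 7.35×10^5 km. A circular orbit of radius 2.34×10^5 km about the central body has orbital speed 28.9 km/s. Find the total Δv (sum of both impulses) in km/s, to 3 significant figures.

Δv = 11.7 km/s

From the circular-orbit relation v² = μ/r at r = 2.34×10^5 km: μ = v²r = (28.9)² × 2.34×10^5 = 1.95439×10^8 km³/s².
Semi-major axis of the transfer orbit: a_t = (2.340×10^5 + 7.350×10^5)/2 = 4.845×10^5 km.
Circular speed at r₁: v₁ = √(μ/r₁) = √(1.95439×10^8/2.340×10^5) = 28.900 km/s.
On the transfer ellipse at r₁, v² = μ(2/r − 1/a) gives v_p = √[μ(2/r₁ − 1/a_t)] = 35.595 km/s.
First burn Δv₁ = |v_p − v₁| = 6.695 km/s.
At r₂, v₂ = √(μ/r₂) = 16.3066 km/s.
Transfer-orbit speed at r₂: v_a = √[μ(2/r₂ − 1/a_t)] = 11.3324 km/s.
Second burn Δv₂ = |v₂ − v_a| = 4.974 km/s.
Δv = Δv₁ + Δv₂ = 6.695 + 4.974 = 11.67 km/s.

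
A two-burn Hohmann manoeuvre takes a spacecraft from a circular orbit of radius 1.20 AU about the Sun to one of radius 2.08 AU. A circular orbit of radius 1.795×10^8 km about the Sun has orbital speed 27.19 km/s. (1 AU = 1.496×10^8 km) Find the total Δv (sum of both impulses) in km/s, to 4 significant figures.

Δv = 6.417 km/s

From the circular-orbit relation v² = μ/r at r = 1.795×10^8 km: μ = v²r = (27.19)² × 1.795×10^8 = 1.32704×10^11 km³/s².
In km: r₁ = 1.20 × 1.496×10^8 = 1.7952×10^8 km; r₂ = 2.08 × 1.496×10^8 = 3.11168×10^8 km.
Transfer-ellipse semi-major axis a_t = (r₁ + r₂)/2 = (1.7952×10^8 + 3.11168×10^8)/2 = 2.45344×10^8 km.
Circular speed at r₁: v₁ = √(μ/r₁) = √(1.32704×10^11/1.7952×10^8) = 27.188 km/s.
On the transfer ellipse at r₁, v² = μ(2/r − 1/a) gives v_p = √[μ(2/r₁ − 1/a_t)] = 30.619 km/s.
First burn Δv₁ = |v_p − v₁| = 3.431 km/s.
At r₂, v₂ = √(μ/r₂) = 20.651 km/s.
Transfer-orbit speed at r₂: v_a = √[μ(2/r₂ − 1/a_t)] = 17.665 km/s.
Second burn Δv₂ = |v₂ − v_a| = 2.986 km/s.
Total Δv = Δv₁ + Δv₂ = 6.417 km/s.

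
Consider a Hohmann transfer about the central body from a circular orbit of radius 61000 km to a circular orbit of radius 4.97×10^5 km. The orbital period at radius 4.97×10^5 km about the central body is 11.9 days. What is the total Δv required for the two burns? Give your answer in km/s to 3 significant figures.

Δv = 4.52 km/s

From Kepler's third law T² = 4π²r³/μ at r = 4.97×10^5 km, T = 11.9 days = 11.9 × 86400 s = 1.02816×10^6 s: μ = 4π²r³/T² = 4.58466×10^6 km³/s².
Transfer-ellipse semi-major axis a_t = (r₁ + r₂)/2 = (61000 + 4.970×10^5)/2 = 2.790×10^5 km.
At r₁ the circular-orbit speed is v₁ = √(μ/r₁) = 8.669 km/s.
On the transfer ellipse at r₁, vis-viva equation gives v_p = √[μ(2/r₁ − 1/a_t)] = 11.57 km/s.
First burn Δv₁ = |v_p − v₁| = 2.901 km/s.
At r₂, v₂ = √(μ/r₂) = 3.037 km/s.
Transfer-orbit speed at r₂: v_a = √[μ(2/r₂ − 1/a_t)] = 1.420 km/s.
Second burn Δv₂ = |v₂ − v_a| = 1.617 km/s.
Total Δv = Δv₁ + Δv₂ = 4.518 km/s.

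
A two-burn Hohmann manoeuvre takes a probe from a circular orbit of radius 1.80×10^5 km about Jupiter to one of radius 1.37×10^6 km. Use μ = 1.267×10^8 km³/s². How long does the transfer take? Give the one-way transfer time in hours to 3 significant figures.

The Hohmann ellipse has a_t = (r₁ + r₂)/2 = 7.750×10^5 km.
Transfer time t = π√(a_t³/μ) = π√((7.750×10^5)³ / 1.267×10^8) = 1.904×10^5 s.
Converting: 1.904×10^5 s ÷ 3600 s/hour = 52.9 hours.

t = 52.9 hours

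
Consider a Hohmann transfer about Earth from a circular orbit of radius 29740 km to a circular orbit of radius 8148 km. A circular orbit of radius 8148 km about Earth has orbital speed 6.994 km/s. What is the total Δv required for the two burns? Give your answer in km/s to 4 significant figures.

Δv = 3.029 km/s

From the circular-orbit relation v² = μ/r at r = 8148 km: μ = v²r = (6.994)² × 8148 = 3.98568×10^5 km³/s².
The Hohmann ellipse has a_t = (r₁ + r₂)/2 = 18944 km.
Circular speed at r₁: v₁ = √(μ/r₁) = √(3.98568×10^5/29740) = 3.661 km/s.
On the transfer ellipse at r₁, vis-viva gives v_a = √[μ(2/r₁ − 1/a_t)] = 2.401 km/s.
First burn Δv₁ = |v_a − v₁| = 1.260 km/s.
Circular speed at r₂: v₂ = √(μ/r₂) = 6.994 km/s.
Transfer-orbit speed at r₂: v_p = √[μ(2/r₂ − 1/a_t)] = 8.763 km/s.
Second burn Δv₂ = |v₂ − v_p| = 1.769 km/s.
Total Δv = Δv₁ + Δv₂ = 3.029 km/s.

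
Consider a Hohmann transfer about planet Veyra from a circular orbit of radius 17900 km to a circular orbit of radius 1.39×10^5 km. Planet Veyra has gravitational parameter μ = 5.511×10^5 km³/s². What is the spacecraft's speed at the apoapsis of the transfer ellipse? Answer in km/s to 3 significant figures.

v = 0.951 km/s

Semi-major axis of the transfer orbit: a_t = (17900 + 1.390×10^5)/2 = 78450 km.
The apoapsis of the transfer ellipse is at r = 1.390×10^5 km.
From the vis-viva equation, v = √[μ(2/r − 1/a_t)] = 0.9511 km/s.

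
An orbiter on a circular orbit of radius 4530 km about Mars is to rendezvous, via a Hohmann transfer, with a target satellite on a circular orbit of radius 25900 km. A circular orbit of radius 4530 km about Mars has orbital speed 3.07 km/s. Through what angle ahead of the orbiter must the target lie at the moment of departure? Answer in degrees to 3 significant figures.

From the circular-orbit relation v² = μ/r at r = 4530 km: μ = v²r = (3.07)² × 4530 = 42694.8 km³/s².
Semi-major axis of the transfer orbit: a_t = (4530 + 25900)/2 = 15215 km.
The half-period of the transfer ellipse is t = π√(a_t³/μ) = 28534.5 s.
Target angular speed ω₂ = √(μ/r₂³) = 4.95722×10^-5 rad/s.
Angle swept by the target during transfer: ω₂·t = 1.41452 rad = 81.046°.
Arrival is 180° from departure on the ellipse, so φ = 180° − 81.046° = 99.0°.

φ = 99.0°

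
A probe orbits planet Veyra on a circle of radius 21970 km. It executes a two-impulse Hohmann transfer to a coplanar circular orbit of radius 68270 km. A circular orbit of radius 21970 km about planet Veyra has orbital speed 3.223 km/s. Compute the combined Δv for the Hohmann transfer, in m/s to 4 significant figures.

Δv = 1294 m/s

From the circular-orbit relation v² = μ/r at r = 21970 km: μ = v²r = (3.223)² × 21970 = 2.28218×10^5 km³/s².
Semi-major axis of the transfer orbit: a_t = (21970 + 68270)/2 = 45120 km.
Circular speed at r₁: v₁ = √(μ/r₁) = √(2.28218×10^5/21970) = 3.2230 km/s.
Transfer-orbit speed at r₁ (vis-viva equation): v_p = √[μ(2/r₁ − 1/a_t)] = 3.9645 km/s.
First burn Δv₁ = |v_p − v₁| = 0.7415 km/s.
At r₂, v₂ = √(μ/r₂) = 1.82835 km/s.
Transfer-orbit speed at r₂: v_a = √[μ(2/r₂ − 1/a_t)] = 1.27582 km/s.
Second burn Δv₂ = |v₂ − v_a| = 0.5525 km/s.
Total Δv = Δv₁ + Δv₂ = 1.294 km/s.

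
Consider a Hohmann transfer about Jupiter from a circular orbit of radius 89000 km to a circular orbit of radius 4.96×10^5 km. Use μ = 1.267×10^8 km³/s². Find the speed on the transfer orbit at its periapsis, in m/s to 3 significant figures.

Transfer-ellipse semi-major axis a_t = (r₁ + r₂)/2 = (89000 + 4.960×10^5)/2 = 2.925×10^5 km.
At periapsis, r = 89000 km.
Applying v² = μ(2/r − 1/a_t): v = 49.13 km/s.

v = 49100 m/s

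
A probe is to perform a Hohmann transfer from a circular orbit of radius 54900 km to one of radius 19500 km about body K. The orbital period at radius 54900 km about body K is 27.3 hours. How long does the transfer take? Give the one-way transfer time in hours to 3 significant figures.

From Kepler's third law T² = 4π²r³/μ at r = 54900 km, T = 27.3 hours = 27.3 × 3600 s = 98280 s: μ = 4π²r³/T² = 6.76311×10^5 km³/s².
Transfer-ellipse semi-major axis a_t = (r₁ + r₂)/2 = (54900 + 19500)/2 = 37200 km.
Half the transfer-orbit period gives t = π√(a_t³/μ) = 27410 s.
Converting: 27410 s ÷ 3600 s/hour = 7.61 hours.

t = 7.61 hours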